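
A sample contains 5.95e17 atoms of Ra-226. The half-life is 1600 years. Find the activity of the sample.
A = λN = 2.578e14 decays/year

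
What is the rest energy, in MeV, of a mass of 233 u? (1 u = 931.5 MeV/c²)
E = mc² = 2.17e5 MeV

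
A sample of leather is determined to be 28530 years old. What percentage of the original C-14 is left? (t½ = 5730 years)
N/N₀ = (1/2)^(t/t½) = 0.03171 = 3.17%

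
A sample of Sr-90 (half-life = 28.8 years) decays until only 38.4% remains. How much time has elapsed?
t = t½ × log₂(N₀/N) = 39.77 years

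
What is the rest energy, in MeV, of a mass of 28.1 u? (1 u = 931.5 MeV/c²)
E = mc² = 26180 MeV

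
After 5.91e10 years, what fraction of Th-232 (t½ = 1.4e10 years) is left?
N/N₀ = (1/2)^(t/t½) = 0.05361 = 5.36%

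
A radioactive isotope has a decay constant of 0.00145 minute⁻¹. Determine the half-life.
t½ = ln(2)/λ = 478 minutes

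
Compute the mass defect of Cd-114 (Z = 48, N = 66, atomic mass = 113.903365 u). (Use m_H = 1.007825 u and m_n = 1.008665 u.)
Δm = Z·m_H + N·m_n − M = 1.044 u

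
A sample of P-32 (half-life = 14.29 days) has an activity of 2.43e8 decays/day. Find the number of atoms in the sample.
N = A/λ = 5.01e9 atoms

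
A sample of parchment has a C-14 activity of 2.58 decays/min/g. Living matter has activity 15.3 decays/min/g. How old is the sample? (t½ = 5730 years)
Age = t½ × log₂(A₀/A) = 14720 years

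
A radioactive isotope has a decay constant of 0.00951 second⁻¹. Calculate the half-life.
t½ = ln(2)/λ = 72.89 seconds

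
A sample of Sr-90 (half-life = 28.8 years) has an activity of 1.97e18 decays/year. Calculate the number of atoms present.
N = A/λ = 8.185e19 atoms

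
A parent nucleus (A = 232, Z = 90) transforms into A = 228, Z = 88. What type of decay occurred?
ΔA = -4, ΔZ = -2 ⇒ alpha decay (α)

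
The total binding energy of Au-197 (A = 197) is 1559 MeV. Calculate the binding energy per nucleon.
B.E./A = 1559/197 = 7.914 MeV/nucleon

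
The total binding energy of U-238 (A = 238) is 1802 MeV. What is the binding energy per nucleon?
B.E./A = 1802/238 = 7.571 MeV/nucleon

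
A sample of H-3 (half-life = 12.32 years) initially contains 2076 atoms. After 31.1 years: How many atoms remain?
N = N₀(1/2)^(t/t½) = 360.8 atoms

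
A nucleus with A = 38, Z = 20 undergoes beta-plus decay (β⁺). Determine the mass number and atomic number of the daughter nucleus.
Daughter: A = 38, Z = 19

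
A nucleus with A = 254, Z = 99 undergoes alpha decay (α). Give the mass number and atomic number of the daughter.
Daughter: A = 250, Z = 97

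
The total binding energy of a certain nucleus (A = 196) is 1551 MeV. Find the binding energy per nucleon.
B.E./A = 1551/196 = 7.913 MeV/nucleon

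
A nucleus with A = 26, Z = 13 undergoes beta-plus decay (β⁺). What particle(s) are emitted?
β⁺: positron (e⁺) + neutrino (νₑ)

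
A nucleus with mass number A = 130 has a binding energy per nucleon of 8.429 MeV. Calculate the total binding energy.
B.E. = 8.429 × 130 = 1096 MeV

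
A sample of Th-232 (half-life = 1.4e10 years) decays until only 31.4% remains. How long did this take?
t = t½ × log₂(N₀/N) = 2.34e10 years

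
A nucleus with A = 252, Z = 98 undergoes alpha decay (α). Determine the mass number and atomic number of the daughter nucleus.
Daughter: A = 248, Z = 96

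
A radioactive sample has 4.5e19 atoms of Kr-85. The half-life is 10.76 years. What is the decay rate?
A = λN = 2.899e18 decays/year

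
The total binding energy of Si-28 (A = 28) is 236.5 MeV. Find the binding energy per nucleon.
B.E./A = 236.5/28 = 8.446 MeV/nucleon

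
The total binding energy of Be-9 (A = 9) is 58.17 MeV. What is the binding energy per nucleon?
B.E./A = 58.17/9 = 6.463 MeV/nucleon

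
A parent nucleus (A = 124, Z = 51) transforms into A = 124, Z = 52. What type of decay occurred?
ΔA = 0, ΔZ = +1 ⇒ beta-minus decay (β⁻)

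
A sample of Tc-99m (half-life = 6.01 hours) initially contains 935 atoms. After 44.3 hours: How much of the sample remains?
N = N₀(1/2)^(t/t½) = 5.648 atoms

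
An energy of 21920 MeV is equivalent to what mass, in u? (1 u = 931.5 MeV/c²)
m = E/c² = 23.53 u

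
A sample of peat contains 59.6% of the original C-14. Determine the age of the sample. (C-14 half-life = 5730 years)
Age = t½ × log₂(1/ratio) = 4278 years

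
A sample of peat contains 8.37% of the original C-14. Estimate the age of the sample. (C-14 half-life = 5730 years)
Age = t½ × log₂(1/ratio) = 20510 years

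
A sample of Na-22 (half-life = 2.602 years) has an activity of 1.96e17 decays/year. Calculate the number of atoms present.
N = A/λ = 7.358e17 atoms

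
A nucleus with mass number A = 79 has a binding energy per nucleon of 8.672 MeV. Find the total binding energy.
B.E. = 8.672 × 79 = 685.1 MeV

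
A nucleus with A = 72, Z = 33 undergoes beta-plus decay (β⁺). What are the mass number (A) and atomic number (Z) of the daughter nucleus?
Daughter: A = 72, Z = 32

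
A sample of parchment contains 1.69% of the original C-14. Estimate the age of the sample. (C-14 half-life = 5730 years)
Age = t½ × log₂(1/ratio) = 33730 years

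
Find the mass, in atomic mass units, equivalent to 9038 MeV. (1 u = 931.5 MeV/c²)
m = E/c² = 9.703 u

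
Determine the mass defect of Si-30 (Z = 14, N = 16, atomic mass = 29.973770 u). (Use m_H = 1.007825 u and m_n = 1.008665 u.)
Δm = Z·m_H + N·m_n − M = 0.2744 u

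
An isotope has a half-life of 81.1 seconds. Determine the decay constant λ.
λ = ln(2)/t½ = 0.008547 second⁻¹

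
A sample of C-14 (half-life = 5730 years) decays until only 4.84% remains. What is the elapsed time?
t = t½ × log₂(N₀/N) = 25030 years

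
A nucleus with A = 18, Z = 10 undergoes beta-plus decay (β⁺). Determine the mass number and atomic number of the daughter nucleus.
Daughter: A = 18, Z = 9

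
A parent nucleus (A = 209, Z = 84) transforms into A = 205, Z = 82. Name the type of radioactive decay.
ΔA = -4, ΔZ = -2 ⇒ alpha decay (α)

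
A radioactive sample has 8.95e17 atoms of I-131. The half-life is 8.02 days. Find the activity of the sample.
A = λN = 7.735e16 decays/day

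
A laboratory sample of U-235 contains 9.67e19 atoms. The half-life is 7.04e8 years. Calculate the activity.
A = λN = 9.521e10 decays/year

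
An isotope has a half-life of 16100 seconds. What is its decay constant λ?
λ = ln(2)/t½ = 4.305e-5 second⁻¹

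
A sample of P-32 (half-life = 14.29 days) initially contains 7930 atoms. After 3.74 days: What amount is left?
N = N₀(1/2)^(t/t½) = 6614 atoms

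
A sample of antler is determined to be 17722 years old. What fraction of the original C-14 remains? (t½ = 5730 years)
N/N₀ = (1/2)^(t/t½) = 0.1172 = 11.7%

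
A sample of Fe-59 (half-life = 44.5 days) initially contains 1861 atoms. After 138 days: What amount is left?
N = N₀(1/2)^(t/t½) = 216.9 atoms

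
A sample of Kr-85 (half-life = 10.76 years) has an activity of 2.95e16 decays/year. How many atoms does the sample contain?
N = A/λ = 4.579e17 atoms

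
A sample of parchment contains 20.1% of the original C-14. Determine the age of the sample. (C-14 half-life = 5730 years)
Age = t½ × log₂(1/ratio) = 13260 years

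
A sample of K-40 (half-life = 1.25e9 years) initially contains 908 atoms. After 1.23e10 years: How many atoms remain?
N = N₀(1/2)^(t/t½) = 0.9907 atoms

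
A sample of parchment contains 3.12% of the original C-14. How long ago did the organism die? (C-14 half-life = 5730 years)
Age = t½ × log₂(1/ratio) = 28660 years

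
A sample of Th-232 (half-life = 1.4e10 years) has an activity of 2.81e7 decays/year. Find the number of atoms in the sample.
N = A/λ = 5.676e17 atoms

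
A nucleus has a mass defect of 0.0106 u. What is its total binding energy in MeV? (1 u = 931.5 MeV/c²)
B.E. = Δm × 931.5 = 9.874 MeV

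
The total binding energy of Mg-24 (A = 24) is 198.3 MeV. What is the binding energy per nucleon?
B.E./A = 198.3/24 = 8.263 MeV/nucleon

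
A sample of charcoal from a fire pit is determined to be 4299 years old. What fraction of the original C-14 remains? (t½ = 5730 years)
N/N₀ = (1/2)^(t/t½) = 0.5945 = 59.4%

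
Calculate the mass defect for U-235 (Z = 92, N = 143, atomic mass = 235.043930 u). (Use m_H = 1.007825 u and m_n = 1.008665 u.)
Δm = Z·m_H + N·m_n − M = 1.915 u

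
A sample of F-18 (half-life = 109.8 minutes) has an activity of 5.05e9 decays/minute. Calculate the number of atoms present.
N = A/λ = 8e11 atoms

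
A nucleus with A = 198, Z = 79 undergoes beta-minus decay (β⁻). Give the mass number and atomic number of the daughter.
Daughter: A = 198, Z = 80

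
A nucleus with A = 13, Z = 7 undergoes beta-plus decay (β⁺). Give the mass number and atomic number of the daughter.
Daughter: A = 13, Z = 6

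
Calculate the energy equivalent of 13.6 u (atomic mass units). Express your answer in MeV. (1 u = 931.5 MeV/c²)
E = mc² = 12670 MeV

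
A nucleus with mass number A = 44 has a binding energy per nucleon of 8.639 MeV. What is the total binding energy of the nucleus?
B.E. = 8.639 × 44 = 380.1 MeV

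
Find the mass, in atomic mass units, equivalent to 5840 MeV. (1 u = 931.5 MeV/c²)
m = E/c² = 6.269 u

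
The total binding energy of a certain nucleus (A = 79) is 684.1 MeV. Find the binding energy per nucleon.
B.E./A = 684.1/79 = 8.659 MeV/nucleon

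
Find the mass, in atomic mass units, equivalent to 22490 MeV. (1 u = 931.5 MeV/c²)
m = E/c² = 24.14 u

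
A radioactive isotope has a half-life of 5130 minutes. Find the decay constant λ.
λ = ln(2)/t½ = 1.351e-4 minute⁻¹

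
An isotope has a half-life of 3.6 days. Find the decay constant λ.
λ = ln(2)/t½ = 0.1925 day⁻¹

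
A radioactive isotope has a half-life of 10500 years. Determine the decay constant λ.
λ = ln(2)/t½ = 6.601e-5 year⁻¹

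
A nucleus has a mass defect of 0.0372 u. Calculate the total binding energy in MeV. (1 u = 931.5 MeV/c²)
B.E. = Δm × 931.5 = 34.65 MeV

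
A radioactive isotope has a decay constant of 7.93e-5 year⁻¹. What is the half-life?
t½ = ln(2)/λ = 8741 years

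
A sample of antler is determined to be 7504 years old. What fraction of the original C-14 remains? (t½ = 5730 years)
N/N₀ = (1/2)^(t/t½) = 0.4034 = 40.3%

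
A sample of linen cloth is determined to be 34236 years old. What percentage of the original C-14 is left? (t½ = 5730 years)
N/N₀ = (1/2)^(t/t½) = 0.0159 = 1.59%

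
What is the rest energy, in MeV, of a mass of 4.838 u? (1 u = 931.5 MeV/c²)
E = mc² = 4507 MeV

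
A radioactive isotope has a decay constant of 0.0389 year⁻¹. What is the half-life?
t½ = ln(2)/λ = 17.82 years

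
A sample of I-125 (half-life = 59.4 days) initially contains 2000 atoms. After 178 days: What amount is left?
N = N₀(1/2)^(t/t½) = 250.6 atoms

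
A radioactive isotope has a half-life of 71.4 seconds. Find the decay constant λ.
λ = ln(2)/t½ = 0.009708 second⁻¹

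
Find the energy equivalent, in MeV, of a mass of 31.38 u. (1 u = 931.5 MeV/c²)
E = mc² = 29230 MeV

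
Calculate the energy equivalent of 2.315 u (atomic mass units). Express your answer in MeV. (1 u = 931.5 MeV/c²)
E = mc² = 2156 MeV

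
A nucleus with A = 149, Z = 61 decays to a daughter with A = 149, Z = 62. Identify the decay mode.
ΔA = 0, ΔZ = +1 ⇒ beta-minus decay (β⁻)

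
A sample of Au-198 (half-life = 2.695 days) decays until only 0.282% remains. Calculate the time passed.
t = t½ × log₂(N₀/N) = 22.83 days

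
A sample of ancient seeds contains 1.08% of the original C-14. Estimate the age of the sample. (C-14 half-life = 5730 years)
Age = t½ × log₂(1/ratio) = 37430 years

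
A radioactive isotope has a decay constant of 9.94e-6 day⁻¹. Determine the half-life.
t½ = ln(2)/λ = 69730 days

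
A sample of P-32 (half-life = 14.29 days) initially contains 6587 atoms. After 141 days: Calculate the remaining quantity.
N = N₀(1/2)^(t/t½) = 7.054 atoms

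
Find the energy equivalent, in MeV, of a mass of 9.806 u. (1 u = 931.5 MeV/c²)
E = mc² = 9134 MeV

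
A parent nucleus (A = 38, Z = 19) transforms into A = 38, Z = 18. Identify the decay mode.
ΔA = 0, ΔZ = -1 ⇒ beta-plus decay (β⁺) or electron capture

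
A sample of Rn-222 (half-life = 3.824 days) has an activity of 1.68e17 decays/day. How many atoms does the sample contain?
N = A/λ = 9.268e17 atoms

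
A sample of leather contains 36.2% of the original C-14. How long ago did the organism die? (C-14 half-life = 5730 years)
Age = t½ × log₂(1/ratio) = 8400 years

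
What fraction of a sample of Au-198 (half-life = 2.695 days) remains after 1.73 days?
N/N₀ = (1/2)^(t/t½) = 0.6409 = 64.1%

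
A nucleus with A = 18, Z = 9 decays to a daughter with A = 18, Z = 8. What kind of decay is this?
ΔA = 0, ΔZ = -1 ⇒ beta-plus decay (β⁺) or electron capture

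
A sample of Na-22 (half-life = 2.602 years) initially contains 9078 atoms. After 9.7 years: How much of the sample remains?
N = N₀(1/2)^(t/t½) = 685.1 atoms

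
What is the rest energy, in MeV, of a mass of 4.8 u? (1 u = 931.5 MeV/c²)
E = mc² = 4471 MeV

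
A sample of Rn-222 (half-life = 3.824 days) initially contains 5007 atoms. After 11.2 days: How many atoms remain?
N = N₀(1/2)^(t/t½) = 657.5 atoms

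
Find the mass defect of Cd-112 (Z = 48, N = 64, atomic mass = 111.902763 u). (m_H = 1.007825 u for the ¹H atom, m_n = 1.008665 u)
Δm = Z·m_H + N·m_n − M = 1.027 u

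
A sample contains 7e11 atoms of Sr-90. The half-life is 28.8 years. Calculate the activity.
A = λN = 1.685e10 decays/year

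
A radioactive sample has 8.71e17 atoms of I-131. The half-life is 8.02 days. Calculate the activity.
A = λN = 7.528e16 decays/day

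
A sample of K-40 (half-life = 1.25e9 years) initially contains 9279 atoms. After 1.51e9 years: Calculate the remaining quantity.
N = N₀(1/2)^(t/t½) = 4017 atoms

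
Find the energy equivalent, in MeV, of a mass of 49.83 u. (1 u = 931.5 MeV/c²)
E = mc² = 46420 MeV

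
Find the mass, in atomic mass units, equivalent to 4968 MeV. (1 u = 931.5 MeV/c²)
m = E/c² = 5.333 u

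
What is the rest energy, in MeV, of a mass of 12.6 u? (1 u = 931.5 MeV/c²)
E = mc² = 11740 MeV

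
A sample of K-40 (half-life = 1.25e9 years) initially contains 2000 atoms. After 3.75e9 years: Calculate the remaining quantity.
N = N₀(1/2)^(t/t½) = 250 atoms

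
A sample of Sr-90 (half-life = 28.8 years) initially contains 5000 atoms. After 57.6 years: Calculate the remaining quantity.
N = N₀(1/2)^(t/t½) = 1250 atoms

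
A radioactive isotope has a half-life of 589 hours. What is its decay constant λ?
λ = ln(2)/t½ = 0.001177 hour⁻¹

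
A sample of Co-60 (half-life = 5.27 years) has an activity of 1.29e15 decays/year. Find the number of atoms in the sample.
N = A/λ = 9.808e15 atoms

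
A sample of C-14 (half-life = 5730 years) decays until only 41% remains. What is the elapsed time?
t = t½ × log₂(N₀/N) = 7371 years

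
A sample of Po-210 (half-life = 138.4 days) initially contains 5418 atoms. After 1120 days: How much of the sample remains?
N = N₀(1/2)^(t/t½) = 19.85 atoms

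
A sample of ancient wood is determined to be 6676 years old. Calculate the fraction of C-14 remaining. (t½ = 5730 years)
N/N₀ = (1/2)^(t/t½) = 0.4459 = 44.6%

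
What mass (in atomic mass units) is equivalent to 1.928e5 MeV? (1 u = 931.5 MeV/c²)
m = E/c² = 207 u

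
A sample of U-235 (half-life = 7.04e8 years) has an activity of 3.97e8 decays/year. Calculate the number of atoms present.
N = A/λ = 4.032e17 atoms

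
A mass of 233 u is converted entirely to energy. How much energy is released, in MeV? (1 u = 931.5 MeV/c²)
E = mc² = 2.17e5 MeV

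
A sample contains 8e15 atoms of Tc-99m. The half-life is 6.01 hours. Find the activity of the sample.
A = λN = 9.227e14 decays/hour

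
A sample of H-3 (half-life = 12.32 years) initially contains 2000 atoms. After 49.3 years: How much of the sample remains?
N = N₀(1/2)^(t/t½) = 124.9 atoms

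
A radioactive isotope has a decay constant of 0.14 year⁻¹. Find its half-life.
t½ = ln(2)/λ = 4.951 years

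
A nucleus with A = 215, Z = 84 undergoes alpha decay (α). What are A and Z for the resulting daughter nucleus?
Daughter: A = 211, Z = 82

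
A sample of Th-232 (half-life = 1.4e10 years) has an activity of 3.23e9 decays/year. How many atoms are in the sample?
N = A/λ = 6.524e19 atoms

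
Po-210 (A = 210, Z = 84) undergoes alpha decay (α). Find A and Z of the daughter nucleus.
Daughter: A = 206, Z = 82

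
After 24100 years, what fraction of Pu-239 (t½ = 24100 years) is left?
N/N₀ = (1/2)^(t/t½) = 0.5 = 50%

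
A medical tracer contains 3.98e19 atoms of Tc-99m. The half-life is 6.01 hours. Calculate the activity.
A = λN = 4.59e18 decays/hour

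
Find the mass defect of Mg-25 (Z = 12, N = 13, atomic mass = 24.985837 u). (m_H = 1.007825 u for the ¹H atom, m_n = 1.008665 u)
Δm = Z·m_H + N·m_n − M = 0.2207 u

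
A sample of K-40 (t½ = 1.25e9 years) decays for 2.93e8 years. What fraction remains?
N/N₀ = (1/2)^(t/t½) = 0.85 = 85%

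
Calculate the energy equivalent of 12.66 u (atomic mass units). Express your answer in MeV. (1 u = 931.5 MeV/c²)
E = mc² = 11790 MeV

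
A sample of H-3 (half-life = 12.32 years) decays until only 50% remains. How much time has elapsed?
t = t½ × log₂(N₀/N) = 12.32 years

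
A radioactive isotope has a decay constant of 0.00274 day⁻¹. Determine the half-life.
t½ = ln(2)/λ = 253 days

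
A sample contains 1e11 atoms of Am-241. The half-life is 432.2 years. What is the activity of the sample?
A = λN = 1.604e8 decays/year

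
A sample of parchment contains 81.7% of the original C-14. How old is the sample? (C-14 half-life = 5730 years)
Age = t½ × log₂(1/ratio) = 1671 years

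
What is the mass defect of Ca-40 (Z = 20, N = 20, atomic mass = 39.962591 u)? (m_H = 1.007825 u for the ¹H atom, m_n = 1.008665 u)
Δm = Z·m_H + N·m_n − M = 0.3672 u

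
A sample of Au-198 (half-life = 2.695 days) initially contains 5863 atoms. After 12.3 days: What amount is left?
N = N₀(1/2)^(t/t½) = 247.9 atoms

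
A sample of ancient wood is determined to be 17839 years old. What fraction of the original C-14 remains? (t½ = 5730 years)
N/N₀ = (1/2)^(t/t½) = 0.1156 = 11.6%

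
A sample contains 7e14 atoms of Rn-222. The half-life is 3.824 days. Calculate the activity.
A = λN = 1.269e14 decays/day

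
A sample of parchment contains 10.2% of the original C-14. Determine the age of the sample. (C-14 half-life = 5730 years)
Age = t½ × log₂(1/ratio) = 18870 years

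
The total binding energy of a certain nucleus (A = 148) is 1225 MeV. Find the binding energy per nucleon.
B.E./A = 1225/148 = 8.277 MeV/nucleon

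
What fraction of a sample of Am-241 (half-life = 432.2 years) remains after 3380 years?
N/N₀ = (1/2)^(t/t½) = 0.004424 = 0.442%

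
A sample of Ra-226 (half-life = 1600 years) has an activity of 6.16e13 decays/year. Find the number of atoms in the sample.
N = A/λ = 1.422e17 atoms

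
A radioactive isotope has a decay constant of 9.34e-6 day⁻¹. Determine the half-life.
t½ = ln(2)/λ = 74210 days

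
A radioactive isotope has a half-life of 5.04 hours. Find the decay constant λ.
λ = ln(2)/t½ = 0.1375 hour⁻¹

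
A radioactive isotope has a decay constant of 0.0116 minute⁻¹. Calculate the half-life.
t½ = ln(2)/λ = 59.75 minutes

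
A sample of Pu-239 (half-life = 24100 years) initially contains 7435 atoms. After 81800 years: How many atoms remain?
N = N₀(1/2)^(t/t½) = 707.2 atoms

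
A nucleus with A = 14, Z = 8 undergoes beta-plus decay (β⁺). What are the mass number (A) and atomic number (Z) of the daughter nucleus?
Daughter: A = 14, Z = 7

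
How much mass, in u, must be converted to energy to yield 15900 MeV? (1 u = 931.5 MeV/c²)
m = E/c² = 17.07 u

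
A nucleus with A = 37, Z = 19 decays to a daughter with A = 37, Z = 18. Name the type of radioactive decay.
ΔA = 0, ΔZ = -1 ⇒ beta-plus decay (β⁺) or electron capture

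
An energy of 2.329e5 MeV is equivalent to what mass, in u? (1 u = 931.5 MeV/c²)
m = E/c² = 250 u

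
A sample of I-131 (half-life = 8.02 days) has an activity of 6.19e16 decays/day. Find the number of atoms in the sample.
N = A/λ = 7.162e17 atoms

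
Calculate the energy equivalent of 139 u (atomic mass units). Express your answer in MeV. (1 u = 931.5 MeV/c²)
E = mc² = 1.295e5 MeV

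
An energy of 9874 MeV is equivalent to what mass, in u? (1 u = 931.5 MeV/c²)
m = E/c² = 10.6 u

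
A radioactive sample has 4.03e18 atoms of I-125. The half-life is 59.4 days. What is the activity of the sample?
A = λN = 4.703e16 decays/day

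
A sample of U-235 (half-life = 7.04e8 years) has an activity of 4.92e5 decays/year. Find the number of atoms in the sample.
N = A/λ = 4.997e14 atoms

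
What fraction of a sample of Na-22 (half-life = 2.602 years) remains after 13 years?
N/N₀ = (1/2)^(t/t½) = 0.03133 = 3.13%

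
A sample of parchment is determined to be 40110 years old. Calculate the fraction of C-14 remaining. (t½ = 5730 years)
N/N₀ = (1/2)^(t/t½) = 0.007812 = 0.781%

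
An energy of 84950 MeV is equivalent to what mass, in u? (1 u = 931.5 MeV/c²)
m = E/c² = 91.2 u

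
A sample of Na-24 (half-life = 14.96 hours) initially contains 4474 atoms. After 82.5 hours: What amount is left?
N = N₀(1/2)^(t/t½) = 97.86 atoms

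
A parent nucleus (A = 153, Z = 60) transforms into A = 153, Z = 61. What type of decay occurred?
ΔA = 0, ΔZ = +1 ⇒ beta-minus decay (β⁻)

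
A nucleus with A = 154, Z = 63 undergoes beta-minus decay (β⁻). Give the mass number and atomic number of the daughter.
Daughter: A = 154, Z = 64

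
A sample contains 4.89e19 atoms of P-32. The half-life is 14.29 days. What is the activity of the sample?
A = λN = 2.372e18 decays/day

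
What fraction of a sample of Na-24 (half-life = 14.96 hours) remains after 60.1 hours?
N/N₀ = (1/2)^(t/t½) = 0.06175 = 6.18%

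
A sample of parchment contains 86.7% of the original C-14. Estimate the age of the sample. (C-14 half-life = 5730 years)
Age = t½ × log₂(1/ratio) = 1180 years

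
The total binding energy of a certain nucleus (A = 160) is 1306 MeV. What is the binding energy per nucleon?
B.E./A = 1306/160 = 8.162 MeV/nucleon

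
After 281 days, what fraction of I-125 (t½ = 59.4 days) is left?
N/N₀ = (1/2)^(t/t½) = 0.03766 = 3.77%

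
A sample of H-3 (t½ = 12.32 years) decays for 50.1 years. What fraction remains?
N/N₀ = (1/2)^(t/t½) = 0.05968 = 5.97%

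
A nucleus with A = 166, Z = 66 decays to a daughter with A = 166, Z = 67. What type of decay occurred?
ΔA = 0, ΔZ = +1 ⇒ beta-minus decay (β⁻)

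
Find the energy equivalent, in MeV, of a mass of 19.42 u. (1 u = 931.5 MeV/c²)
E = mc² = 18090 MeV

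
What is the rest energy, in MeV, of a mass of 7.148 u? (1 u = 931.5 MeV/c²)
E = mc² = 6658 MeV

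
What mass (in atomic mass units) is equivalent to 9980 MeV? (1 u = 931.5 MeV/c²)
m = E/c² = 10.71 u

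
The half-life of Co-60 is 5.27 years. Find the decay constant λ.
λ = ln(2)/t½ = 0.1315 year⁻¹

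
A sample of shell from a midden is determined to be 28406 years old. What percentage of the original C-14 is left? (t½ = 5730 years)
N/N₀ = (1/2)^(t/t½) = 0.03219 = 3.22%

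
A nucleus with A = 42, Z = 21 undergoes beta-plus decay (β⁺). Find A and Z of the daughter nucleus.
Daughter: A = 42, Z = 20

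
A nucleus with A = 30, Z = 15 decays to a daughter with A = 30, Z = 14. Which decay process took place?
ΔA = 0, ΔZ = -1 ⇒ beta-plus decay (β⁺) or electron capture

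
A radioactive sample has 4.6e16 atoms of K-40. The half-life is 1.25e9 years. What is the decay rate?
A = λN = 2.551e7 decays/year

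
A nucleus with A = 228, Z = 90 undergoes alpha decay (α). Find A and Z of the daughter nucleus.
Daughter: A = 224, Z = 88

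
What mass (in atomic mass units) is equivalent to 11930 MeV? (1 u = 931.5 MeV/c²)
m = E/c² = 12.81 u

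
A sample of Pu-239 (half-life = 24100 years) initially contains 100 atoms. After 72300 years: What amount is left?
N = N₀(1/2)^(t/t½) = 12.5 atoms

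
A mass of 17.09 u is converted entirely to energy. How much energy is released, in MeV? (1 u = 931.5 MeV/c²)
E = mc² = 15920 MeV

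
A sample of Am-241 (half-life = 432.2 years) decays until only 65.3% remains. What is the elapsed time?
t = t½ × log₂(N₀/N) = 265.7 years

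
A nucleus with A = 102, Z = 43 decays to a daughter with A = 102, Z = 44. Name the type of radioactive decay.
ΔA = 0, ΔZ = +1 ⇒ beta-minus decay (β⁻)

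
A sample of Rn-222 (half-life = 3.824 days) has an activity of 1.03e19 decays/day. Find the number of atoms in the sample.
N = A/λ = 5.682e19 atoms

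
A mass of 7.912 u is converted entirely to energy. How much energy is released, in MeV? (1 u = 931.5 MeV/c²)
E = mc² = 7370 MeV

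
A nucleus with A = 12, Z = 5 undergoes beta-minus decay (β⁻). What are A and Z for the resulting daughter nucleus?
Daughter: A = 12, Z = 6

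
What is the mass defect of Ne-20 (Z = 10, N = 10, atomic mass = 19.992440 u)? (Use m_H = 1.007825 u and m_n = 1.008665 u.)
Δm = Z·m_H + N·m_n − M = 0.1725 u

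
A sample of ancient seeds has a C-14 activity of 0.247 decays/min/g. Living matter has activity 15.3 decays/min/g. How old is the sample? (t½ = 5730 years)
Age = t½ × log₂(A₀/A) = 34110 years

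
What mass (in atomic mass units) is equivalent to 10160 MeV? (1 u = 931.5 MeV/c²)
m = E/c² = 10.91 u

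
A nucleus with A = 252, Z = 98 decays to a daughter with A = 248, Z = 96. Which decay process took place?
ΔA = -4, ΔZ = -2 ⇒ alpha decay (α)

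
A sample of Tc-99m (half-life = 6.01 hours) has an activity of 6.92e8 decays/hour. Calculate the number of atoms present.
N = A/λ = 6e9 atoms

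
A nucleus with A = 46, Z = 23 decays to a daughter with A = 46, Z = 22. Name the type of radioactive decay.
ΔA = 0, ΔZ = -1 ⇒ beta-plus decay (β⁺) or electron capture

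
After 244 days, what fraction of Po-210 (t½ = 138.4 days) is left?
N/N₀ = (1/2)^(t/t½) = 0.2946 = 29.5%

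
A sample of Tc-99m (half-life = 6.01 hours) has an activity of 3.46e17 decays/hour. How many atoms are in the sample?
N = A/λ = 3e18 atoms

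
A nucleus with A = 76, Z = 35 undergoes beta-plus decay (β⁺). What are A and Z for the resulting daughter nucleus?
Daughter: A = 76, Z = 34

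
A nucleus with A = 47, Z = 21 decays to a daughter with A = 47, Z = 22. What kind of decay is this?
ΔA = 0, ΔZ = +1 ⇒ beta-minus decay (β⁻)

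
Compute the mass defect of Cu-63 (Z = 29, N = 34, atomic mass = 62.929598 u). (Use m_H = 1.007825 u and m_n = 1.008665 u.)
Δm = Z·m_H + N·m_n − M = 0.5919 u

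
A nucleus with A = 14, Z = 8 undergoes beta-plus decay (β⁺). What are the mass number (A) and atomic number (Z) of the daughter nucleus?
Daughter: A = 14, Z = 7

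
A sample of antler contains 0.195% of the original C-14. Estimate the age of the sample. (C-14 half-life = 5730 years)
Age = t½ × log₂(1/ratio) = 51580 years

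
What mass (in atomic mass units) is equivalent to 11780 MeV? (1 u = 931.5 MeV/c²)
m = E/c² = 12.65 u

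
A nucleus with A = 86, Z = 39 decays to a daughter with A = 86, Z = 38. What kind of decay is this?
ΔA = 0, ΔZ = -1 ⇒ beta-plus decay (β⁺) or electron capture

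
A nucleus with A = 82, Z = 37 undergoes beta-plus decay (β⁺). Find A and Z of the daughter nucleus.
Daughter: A = 82, Z = 36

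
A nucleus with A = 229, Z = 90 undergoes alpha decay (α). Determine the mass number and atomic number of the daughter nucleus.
Daughter: A = 225, Z = 88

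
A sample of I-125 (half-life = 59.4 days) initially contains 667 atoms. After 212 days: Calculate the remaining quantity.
N = N₀(1/2)^(t/t½) = 56.2 atoms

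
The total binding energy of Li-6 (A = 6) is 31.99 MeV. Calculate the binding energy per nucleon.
B.E./A = 31.99/6 = 5.332 MeV/nucleon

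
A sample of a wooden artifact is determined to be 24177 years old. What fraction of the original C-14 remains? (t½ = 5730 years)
N/N₀ = (1/2)^(t/t½) = 0.05368 = 5.37%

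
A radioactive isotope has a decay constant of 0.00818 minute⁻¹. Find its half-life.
t½ = ln(2)/λ = 84.74 minutes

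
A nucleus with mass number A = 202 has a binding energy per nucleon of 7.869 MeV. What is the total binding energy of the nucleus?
B.E. = 7.869 × 202 = 1590 MeV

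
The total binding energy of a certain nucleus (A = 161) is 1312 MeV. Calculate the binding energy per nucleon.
B.E./A = 1312/161 = 8.149 MeV/nucleon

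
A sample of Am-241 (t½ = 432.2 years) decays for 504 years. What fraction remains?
N/N₀ = (1/2)^(t/t½) = 0.4456 = 44.6%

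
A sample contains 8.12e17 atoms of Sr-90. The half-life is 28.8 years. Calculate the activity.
A = λN = 1.954e16 decays/year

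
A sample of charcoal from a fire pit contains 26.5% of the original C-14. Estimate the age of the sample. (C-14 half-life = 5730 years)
Age = t½ × log₂(1/ratio) = 10980 years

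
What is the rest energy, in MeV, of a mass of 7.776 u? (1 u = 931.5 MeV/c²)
E = mc² = 7243 MeV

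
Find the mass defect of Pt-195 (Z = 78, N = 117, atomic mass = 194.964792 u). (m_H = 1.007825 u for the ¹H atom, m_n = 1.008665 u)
Δm = Z·m_H + N·m_n − M = 1.659 u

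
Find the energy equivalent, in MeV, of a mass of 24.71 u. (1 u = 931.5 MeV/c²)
E = mc² = 23020 MeV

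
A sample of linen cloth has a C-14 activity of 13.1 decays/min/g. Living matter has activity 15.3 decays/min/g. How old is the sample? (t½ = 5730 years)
Age = t½ × log₂(A₀/A) = 1283 years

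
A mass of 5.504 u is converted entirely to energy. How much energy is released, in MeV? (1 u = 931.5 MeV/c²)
E = mc² = 5127 MeV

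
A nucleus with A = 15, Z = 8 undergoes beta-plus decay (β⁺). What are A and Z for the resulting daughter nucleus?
Daughter: A = 15, Z = 7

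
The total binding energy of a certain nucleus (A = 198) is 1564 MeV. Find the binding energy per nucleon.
B.E./A = 1564/198 = 7.899 MeV/nucleon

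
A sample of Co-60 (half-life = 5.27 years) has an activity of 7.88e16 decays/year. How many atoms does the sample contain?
N = A/λ = 5.991e17 atoms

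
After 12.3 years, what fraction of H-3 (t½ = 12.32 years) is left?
N/N₀ = (1/2)^(t/t½) = 0.5006 = 50.1%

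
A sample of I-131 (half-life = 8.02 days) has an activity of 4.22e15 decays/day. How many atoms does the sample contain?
N = A/λ = 4.883e16 atoms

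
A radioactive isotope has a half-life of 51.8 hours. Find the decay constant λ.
λ = ln(2)/t½ = 0.01338 hour⁻¹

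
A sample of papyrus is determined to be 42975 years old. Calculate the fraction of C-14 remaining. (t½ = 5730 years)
N/N₀ = (1/2)^(t/t½) = 0.005524 = 0.552%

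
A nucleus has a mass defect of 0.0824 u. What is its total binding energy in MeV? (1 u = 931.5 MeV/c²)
B.E. = Δm × 931.5 = 76.76 MeV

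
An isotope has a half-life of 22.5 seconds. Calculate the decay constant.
λ = ln(2)/t½ = 0.03081 second⁻¹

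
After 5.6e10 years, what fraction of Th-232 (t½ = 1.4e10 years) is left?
N/N₀ = (1/2)^(t/t½) = 0.0625 = 6.25%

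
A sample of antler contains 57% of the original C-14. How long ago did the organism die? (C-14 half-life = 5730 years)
Age = t½ × log₂(1/ratio) = 4647 years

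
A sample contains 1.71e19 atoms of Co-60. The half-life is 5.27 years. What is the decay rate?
A = λN = 2.249e18 decays/year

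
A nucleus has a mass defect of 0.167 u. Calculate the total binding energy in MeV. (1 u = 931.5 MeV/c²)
B.E. = Δm × 931.5 = 155.6 MeV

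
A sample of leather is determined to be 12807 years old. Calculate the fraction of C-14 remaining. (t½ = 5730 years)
N/N₀ = (1/2)^(t/t½) = 0.2124 = 21.2%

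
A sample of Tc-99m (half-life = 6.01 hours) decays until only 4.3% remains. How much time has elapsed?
t = t½ × log₂(N₀/N) = 27.28 hours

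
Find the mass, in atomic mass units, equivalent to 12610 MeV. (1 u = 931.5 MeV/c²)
m = E/c² = 13.54 u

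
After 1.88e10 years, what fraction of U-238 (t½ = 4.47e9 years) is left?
N/N₀ = (1/2)^(t/t½) = 0.05419 = 5.42%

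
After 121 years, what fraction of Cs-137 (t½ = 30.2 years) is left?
N/N₀ = (1/2)^(t/t½) = 0.06221 = 6.22%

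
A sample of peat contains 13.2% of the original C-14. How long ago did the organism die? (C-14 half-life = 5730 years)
Age = t½ × log₂(1/ratio) = 16740 years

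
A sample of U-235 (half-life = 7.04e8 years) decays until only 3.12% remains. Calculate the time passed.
t = t½ × log₂(N₀/N) = 3.522e9 years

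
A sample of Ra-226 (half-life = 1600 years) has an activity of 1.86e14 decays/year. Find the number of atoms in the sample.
N = A/λ = 4.293e17 atoms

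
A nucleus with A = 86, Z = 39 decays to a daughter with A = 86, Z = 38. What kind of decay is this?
ΔA = 0, ΔZ = -1 ⇒ beta-plus decay (β⁺) or electron capture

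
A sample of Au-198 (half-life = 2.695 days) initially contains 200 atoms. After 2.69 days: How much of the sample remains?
N = N₀(1/2)^(t/t½) = 100.1 atoms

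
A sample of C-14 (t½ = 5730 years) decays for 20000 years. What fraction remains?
N/N₀ = (1/2)^(t/t½) = 0.08898 = 8.9%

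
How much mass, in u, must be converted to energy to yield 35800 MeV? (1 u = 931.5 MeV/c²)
m = E/c² = 38.43 u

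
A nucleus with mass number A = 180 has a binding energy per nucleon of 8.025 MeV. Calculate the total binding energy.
B.E. = 8.025 × 180 = 1444 MeV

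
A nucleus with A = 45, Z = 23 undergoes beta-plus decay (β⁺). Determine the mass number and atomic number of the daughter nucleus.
Daughter: A = 45, Z = 22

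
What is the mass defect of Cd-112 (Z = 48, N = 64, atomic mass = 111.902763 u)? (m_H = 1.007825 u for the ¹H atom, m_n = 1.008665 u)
Δm = Z·m_H + N·m_n − M = 1.027 u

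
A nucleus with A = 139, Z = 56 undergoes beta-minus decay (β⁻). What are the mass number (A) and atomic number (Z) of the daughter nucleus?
Daughter: A = 139, Z = 57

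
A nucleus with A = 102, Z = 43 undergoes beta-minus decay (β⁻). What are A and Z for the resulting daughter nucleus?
Daughter: A = 102, Z = 44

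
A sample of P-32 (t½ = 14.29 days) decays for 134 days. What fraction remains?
N/N₀ = (1/2)^(t/t½) = 0.001504 = 0.15%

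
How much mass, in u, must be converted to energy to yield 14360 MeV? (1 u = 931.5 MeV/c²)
m = E/c² = 15.42 u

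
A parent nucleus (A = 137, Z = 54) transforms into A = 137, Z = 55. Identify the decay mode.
ΔA = 0, ΔZ = +1 ⇒ beta-minus decay (β⁻)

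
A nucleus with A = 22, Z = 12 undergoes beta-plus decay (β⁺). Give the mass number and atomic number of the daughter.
Daughter: A = 22, Z = 11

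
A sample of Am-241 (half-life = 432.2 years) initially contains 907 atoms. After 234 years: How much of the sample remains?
N = N₀(1/2)^(t/t½) = 623.2 atoms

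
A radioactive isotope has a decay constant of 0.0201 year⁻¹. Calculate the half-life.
t½ = ln(2)/λ = 34.48 years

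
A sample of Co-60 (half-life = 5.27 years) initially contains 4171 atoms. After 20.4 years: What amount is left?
N = N₀(1/2)^(t/t½) = 285.1 atoms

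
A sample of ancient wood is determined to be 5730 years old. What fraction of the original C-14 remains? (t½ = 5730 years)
N/N₀ = (1/2)^(t/t½) = 0.5 = 50%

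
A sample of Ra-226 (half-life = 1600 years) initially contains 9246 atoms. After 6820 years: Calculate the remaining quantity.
N = N₀(1/2)^(t/t½) = 481.7 atoms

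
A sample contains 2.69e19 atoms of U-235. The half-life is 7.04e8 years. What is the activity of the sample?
A = λN = 2.649e10 decays/year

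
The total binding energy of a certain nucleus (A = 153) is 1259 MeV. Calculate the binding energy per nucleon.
B.E./A = 1259/153 = 8.229 MeV/nucleon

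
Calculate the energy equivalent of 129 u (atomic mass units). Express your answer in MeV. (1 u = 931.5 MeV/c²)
E = mc² = 1.202e5 MeV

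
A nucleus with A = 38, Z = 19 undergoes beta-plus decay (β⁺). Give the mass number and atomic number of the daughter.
Daughter: A = 38, Z = 18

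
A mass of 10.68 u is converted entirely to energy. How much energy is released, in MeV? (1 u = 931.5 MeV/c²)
E = mc² = 9948 MeV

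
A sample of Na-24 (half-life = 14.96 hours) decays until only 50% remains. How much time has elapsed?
t = t½ × log₂(N₀/N) = 14.96 hours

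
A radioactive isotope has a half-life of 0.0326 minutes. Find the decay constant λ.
λ = ln(2)/t½ = 21.26 minute⁻¹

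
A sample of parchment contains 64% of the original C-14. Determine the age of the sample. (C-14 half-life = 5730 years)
Age = t½ × log₂(1/ratio) = 3689 years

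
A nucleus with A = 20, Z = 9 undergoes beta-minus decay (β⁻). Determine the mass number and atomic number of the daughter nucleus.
Daughter: A = 20, Z = 10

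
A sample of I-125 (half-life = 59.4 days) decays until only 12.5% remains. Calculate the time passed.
t = t½ × log₂(N₀/N) = 178.2 days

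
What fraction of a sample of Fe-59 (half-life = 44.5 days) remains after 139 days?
N/N₀ = (1/2)^(t/t½) = 0.1147 = 11.5%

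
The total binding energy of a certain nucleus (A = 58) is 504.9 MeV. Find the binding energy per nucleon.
B.E./A = 504.9/58 = 8.705 MeV/nucleon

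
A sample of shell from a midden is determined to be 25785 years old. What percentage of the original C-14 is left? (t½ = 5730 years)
N/N₀ = (1/2)^(t/t½) = 0.04419 = 4.42%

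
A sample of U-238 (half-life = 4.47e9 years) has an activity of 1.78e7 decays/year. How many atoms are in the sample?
N = A/λ = 1.148e17 atoms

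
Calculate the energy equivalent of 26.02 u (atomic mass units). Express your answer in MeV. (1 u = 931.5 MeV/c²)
E = mc² = 24240 MeV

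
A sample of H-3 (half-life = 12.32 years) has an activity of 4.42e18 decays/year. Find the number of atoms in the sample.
N = A/λ = 7.856e19 atoms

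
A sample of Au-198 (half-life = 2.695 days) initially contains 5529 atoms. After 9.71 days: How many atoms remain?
N = N₀(1/2)^(t/t½) = 455 atoms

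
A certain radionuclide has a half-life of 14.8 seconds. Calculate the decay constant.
λ = ln(2)/t½ = 0.04683 second⁻¹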